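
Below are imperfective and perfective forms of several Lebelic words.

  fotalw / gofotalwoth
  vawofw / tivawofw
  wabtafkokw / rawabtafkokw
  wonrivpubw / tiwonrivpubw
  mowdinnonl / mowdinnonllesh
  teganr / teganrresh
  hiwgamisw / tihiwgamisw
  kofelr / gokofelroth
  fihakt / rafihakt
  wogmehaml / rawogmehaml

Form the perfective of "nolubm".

tinolubm

teganr and kofelr both end in -r yet inflect differently (teganrresh, gokofelroth), so the final letter is not what conditions the rule; the second-to-last letter is.
"nolubm" has second-to-last letter 'b'. The one such stem in the data (wonrivpubw → tiwonrivpubw) adds the prefix ti-, so the same rule applies.
The other patterns: stems whose second-to-last letter is 'n' double the final consonant and add -esh; stems whose second-to-last letter is 'l' add go- … -oth around the stem; stems whose second-to-last letter is 'k' or 'm' add the prefix ra-.
So nolubm → tinolubm.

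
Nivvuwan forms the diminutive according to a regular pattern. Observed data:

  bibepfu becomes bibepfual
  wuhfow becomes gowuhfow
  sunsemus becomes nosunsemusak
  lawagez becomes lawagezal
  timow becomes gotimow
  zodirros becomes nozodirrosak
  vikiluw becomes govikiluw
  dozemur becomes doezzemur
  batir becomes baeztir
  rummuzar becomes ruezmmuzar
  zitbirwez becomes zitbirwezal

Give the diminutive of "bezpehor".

vikiluw and dozemur both have last vowel 'u' yet inflect differently (govikiluw, doezzemur), so the last vowel is not what conditions the rule; the final letter is.
"bezpehor" ends in -r. The stems ending in -r (rummuzar → ruezmmuzar, dozemur → doezzemur, batir → baeztir) insert -ez- after the first vowel.
The other patterns: stems ending in -w add the prefix go-; stems ending in -s add no- … -ak around the stem; stems ending in -u or -z add -al.
So bezpehor → beezzpehor.

beezzpehor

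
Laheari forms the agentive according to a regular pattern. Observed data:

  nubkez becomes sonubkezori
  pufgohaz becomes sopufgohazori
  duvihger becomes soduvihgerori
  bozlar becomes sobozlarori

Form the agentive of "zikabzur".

Every pair shown (nubkez → sonubkezori, pufgohaz → sopufgohazori, duvihger → soduvihgerori, …) follows the same rule: add so- … -ori around the stem.
So zikabzur → sozikabzurori.

sozikabzurori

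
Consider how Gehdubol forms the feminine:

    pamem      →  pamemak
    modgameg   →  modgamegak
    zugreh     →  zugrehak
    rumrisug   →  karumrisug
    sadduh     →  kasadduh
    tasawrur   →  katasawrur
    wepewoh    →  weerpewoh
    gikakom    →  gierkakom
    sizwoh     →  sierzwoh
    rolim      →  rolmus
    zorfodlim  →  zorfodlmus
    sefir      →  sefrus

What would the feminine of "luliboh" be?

modgameg and rumrisug both end in -g yet inflect differently (modgamegak, karumrisug), so the final letter is not what conditions the rule; the last vowel is.
"luliboh" has last vowel 'o'. The stems whose last vowel is 'o' (wepewoh → weerpewoh, gikakom → gierkakom, sizwoh → sierzwoh) insert -er- after the first vowel.
The other patterns: stems whose last vowel is 'e' add -ak; stems whose last vowel is 'u' add the prefix ka-; stems whose last vowel is 'i' delete the last vowel and add -us.
So luliboh → luerliboh.

luerliboh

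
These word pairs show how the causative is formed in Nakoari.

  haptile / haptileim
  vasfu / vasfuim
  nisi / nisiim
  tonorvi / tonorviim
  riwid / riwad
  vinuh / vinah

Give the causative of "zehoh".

zehah

nisi and riwid both have last vowel 'i' yet inflect differently (nisiim, riwad), so the last vowel is not what conditions the rule; whether the stem ends in a vowel or a consonant is.
"zehoh" ends in a consonant. The stems ending in a consonant (riwid → riwad, vinuh → vinah) change the last vowel to 'a'.
So zehoh → zehah.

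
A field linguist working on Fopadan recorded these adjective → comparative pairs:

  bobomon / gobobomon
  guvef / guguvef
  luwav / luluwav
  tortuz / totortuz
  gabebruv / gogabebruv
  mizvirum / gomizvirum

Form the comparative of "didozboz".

gabebruv and luwav both end in -v yet inflect differently (gogabebruv, luluwav), so the final letter is not what conditions the rule; the number of vowels is.
"didozboz" has 3 vowels. The stems with 3 vowels (gabebruv → gogabebruv, bobomon → gobobomon, mizvirum → gomizvirum) add the prefix go-.
The other pattern: stems with 2 vowels repeat the first consonant+vowel as a prefix.
So didozboz → godidozboz.

godidozboz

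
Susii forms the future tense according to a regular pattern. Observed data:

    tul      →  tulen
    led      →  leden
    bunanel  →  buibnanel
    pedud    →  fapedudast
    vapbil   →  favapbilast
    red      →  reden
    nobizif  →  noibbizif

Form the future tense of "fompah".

fafompahast

"fompah" has 2 vowels. The stems with 2 vowels (pedud → fapedudast, vapbil → favapbilast) add fa- … -ast around the stem.
The other patterns: stems with 1 vowel add -en; stems with 3 vowels insert -ib- after the first vowel.
So fompah → fafompahast.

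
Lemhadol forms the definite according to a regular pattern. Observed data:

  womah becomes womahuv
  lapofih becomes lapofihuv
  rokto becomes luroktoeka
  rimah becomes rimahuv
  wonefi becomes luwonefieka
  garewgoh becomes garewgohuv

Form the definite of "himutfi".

lapofih and wonefi both have last vowel 'i' yet inflect differently (lapofihuv, luwonefieka), so the last vowel is not what conditions the rule; the final letter is.
"himutfi" ends in -i. The one such stem in the data (wonefi → luwonefieka) adds lu- … -eka around the stem, so the same rule applies.
The other pattern: stems ending in -h add -uv.
So himutfi → luhimutfieka.

luhimutfieka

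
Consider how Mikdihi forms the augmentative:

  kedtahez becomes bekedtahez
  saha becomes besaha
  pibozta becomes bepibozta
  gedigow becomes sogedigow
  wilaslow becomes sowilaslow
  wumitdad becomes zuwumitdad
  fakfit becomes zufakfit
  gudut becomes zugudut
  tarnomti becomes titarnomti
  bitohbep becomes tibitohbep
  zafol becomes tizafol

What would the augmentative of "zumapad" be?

zuzumapad

"zumapad" ends in -d. The one such stem in the data (wumitdad → zuwumitdad) adds the prefix zu-, so the same rule applies.
The other patterns: stems ending in -a or -z add the prefix be-; stems ending in -w add the prefix so-; stems ending in -i, -l or -p add the prefix ti-.
So zumapad → zuzumapad.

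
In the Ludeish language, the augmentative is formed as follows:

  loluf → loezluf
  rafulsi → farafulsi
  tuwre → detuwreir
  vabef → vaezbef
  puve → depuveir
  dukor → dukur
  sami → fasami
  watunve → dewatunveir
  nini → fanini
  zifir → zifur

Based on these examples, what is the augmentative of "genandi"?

zifir and nini both have last vowel 'i' yet inflect differently (zifur, fanini), so the last vowel is not what conditions the rule; the final letter is.
"genandi" ends in -i. The stems ending in -i (nini → fanini, sami → fasami, rafulsi → farafulsi) add the prefix fa-.
The other patterns: stems ending in -r change the last vowel to 'u'; stems ending in -e add de- … -ir around the stem; stems ending in -f insert -ez- after the first vowel.
So genandi → fagenandi.

fagenandi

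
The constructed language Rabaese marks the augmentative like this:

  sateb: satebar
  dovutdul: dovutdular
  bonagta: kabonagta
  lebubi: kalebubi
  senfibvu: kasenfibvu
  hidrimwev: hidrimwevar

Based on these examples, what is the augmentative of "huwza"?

"huwza" ends in a vowel. The stems ending in a vowel (lebubi → kalebubi, senfibvu → kasenfibvu, bonagta → kabonagta) add the prefix ka-.
The other pattern: stems ending in a consonant add -ar.
So huwza → kahuwza.

kahuwza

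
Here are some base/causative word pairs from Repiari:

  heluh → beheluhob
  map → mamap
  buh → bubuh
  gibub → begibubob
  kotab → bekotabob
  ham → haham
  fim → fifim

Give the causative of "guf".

guguf

"guf" has 1 vowel. The stems with 1 vowel (map → mamap, buh → bubuh, ham → haham) repeat the first consonant+vowel as a prefix.
So guf → guguf.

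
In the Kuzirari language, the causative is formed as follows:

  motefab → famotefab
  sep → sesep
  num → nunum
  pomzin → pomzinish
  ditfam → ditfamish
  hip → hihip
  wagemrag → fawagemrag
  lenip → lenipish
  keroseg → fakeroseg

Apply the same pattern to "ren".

num and ditfam both end in -m yet inflect differently (nunum, ditfamish), so the final letter is not what conditions the rule; the number of vowels is.
"ren" has 1 vowel. The stems with 1 vowel (hip → hihip, num → nunum, sep → sesep) repeat the first consonant+vowel as a prefix.
So ren → reren.

reren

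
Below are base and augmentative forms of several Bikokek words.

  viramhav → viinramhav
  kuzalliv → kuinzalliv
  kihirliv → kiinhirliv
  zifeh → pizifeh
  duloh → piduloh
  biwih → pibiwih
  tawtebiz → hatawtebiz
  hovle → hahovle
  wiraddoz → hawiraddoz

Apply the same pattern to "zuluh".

kuzalliv and biwih both have last vowel 'i' yet inflect differently (kuinzalliv, pibiwih), so the last vowel is not what conditions the rule; the final letter is.
"zuluh" ends in -h. The stems ending in -h (zifeh → pizifeh, duloh → piduloh, biwih → pibiwih) add the prefix pi-.
The other patterns: stems ending in -v insert -in- after the first vowel; stems ending in -e or -z add the prefix ha-.
So zuluh → pizuluh.

pizuluh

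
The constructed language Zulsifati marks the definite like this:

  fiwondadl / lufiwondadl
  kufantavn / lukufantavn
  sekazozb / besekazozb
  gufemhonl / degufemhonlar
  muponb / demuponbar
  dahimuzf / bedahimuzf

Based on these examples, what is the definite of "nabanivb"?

lunabanivb

"nabanivb" has second-to-last letter 'v'. The one such stem in the data (kufantavn → lukufantavn) adds the prefix lu-, so the same rule applies.
The other patterns: stems whose second-to-last letter is 'n' add de- … -ar around the stem; stems whose second-to-last letter is 'z' add the prefix be-.
So nabanivb → lunabanivb.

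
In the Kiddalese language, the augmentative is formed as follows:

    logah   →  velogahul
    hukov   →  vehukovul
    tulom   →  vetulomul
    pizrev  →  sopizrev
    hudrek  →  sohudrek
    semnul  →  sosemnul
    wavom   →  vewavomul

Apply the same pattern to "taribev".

sotaribev

"taribev" has last vowel 'e'. The stems whose last vowel is 'e' (pizrev → sopizrev, hudrek → sohudrek) add the prefix so-.
So taribev → sotaribev.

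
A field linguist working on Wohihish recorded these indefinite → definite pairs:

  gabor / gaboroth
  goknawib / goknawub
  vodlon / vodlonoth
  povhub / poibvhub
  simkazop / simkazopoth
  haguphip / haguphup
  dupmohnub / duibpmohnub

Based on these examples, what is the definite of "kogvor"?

kogvoroth

"kogvor" has last vowel 'o'. The stems whose last vowel is 'o' (gabor → gaboroth, simkazop → simkazopoth, vodlon → vodlonoth) add -oth.
So kogvor → kogvoroth.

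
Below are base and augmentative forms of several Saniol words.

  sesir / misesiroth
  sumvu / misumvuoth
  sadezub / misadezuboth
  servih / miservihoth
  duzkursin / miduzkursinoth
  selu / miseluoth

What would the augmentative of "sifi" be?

Every pair shown (sesir → misesiroth, sumvu → misumvuoth, sadezub → misadezuboth, …) follows the same rule: add mi- … -oth around the stem.
So sifi → misifioth.

misifioth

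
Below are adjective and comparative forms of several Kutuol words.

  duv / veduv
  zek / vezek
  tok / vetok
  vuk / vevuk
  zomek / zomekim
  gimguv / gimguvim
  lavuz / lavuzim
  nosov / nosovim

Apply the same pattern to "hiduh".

hiduhim

zek and zomek both end in -k yet inflect differently (vezek, zomekim), so the final letter is not what conditions the rule; the number of vowels is.
"hiduh" has 2 vowels. The stems with 2 vowels (zomek → zomekim, gimguv → gimguvim, lavuz → lavuzim) add -im.
So hiduh → hiduhim.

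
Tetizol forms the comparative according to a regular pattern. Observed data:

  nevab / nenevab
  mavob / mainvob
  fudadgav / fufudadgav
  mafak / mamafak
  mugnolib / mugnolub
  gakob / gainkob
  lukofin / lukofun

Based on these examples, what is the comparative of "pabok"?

painbok

"pabok" has last vowel 'o'. The stems whose last vowel is 'o' (gakob → gainkob, mavob → mainvob) insert -in- after the first vowel.
So pabok → painbok.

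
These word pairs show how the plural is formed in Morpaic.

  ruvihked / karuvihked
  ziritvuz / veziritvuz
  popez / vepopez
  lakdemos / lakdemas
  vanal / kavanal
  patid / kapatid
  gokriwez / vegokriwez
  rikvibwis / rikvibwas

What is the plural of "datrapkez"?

vedatrapkez

rikvibwis and patid both have last vowel 'i' yet inflect differently (rikvibwas, kapatid), so the last vowel is not what conditions the rule; the final letter is.
"datrapkez" ends in -z. The stems ending in -z (gokriwez → vegokriwez, popez → vepopez, ziritvuz → veziritvuz) add the prefix ve-.
The other patterns: stems ending in -s change the last vowel to 'a'; stems ending in -d or -l add the prefix ka-.
So datrapkez → vedatrapkez.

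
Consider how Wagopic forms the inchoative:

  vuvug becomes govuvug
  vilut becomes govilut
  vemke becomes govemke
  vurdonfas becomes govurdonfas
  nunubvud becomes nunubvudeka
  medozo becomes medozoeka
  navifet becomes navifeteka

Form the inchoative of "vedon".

govedon

"vedon" begins with v-. The stems beginning with v- (vuvug → govuvug, vilut → govilut, vemke → govemke) add the prefix go-.
The other pattern: stems beginning with m- or n- add -eka.
So vedon → govedon.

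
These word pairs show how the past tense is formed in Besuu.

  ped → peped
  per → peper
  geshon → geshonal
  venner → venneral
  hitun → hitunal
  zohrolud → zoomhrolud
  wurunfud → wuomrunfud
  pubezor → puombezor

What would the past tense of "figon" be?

figonal

per and venner both end in -r yet inflect differently (peper, venneral), so the final letter is not what conditions the rule; the number of vowels is.
"figon" has 2 vowels. The stems with 2 vowels (geshon → geshonal, venner → venneral, hitun → hitunal) add -al.
So figon → figonal.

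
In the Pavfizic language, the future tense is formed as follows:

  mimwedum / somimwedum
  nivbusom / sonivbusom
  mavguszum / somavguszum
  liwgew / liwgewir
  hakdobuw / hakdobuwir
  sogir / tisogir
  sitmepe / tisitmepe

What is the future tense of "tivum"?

"tivum" ends in -m. The stems ending in -m (mimwedum → somimwedum, nivbusom → sonivbusom, mavguszum → somavguszum) add the prefix so-.
The other patterns: stems ending in -w add -ir; stems ending in -e or -r add the prefix ti-.
So tivum → sotivum.

sotivum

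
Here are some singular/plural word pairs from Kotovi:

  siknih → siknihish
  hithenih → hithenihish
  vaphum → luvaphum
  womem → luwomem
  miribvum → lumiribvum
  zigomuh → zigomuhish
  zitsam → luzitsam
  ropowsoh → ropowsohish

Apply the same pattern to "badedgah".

zigomuh and miribvum both have last vowel 'u' yet inflect differently (zigomuhish, lumiribvum), so the last vowel is not what conditions the rule; the final letter is.
"badedgah" ends in -h. The stems ending in -h (hithenih → hithenihish, zigomuh → zigomuhish, ropowsoh → ropowsohish) add -ish.
The other pattern: stems ending in -m add the prefix lu-.
So badedgah → badedgahish.

badedgahish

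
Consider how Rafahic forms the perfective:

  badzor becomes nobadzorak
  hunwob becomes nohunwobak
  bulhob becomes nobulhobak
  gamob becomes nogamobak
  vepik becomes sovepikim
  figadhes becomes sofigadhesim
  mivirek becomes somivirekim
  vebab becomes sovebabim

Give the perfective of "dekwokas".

hunwob and vebab both end in -b yet inflect differently (nohunwobak, sovebabim), so the final letter is not what conditions the rule; the last vowel is.
"dekwokas" has last vowel 'a'. The one such stem in the data (vebab → sovebabim) adds so- … -im around the stem, so the same rule applies.
So dekwokas → sodekwokasim.

sodekwokasim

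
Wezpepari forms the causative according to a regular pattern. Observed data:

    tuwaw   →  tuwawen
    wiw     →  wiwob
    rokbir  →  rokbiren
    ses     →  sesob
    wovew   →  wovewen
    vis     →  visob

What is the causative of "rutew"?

rutewen

tuwaw and wiw both end in -w yet inflect differently (tuwawen, wiwob), so the final letter is not what conditions the rule; the number of vowels is.
"rutew" has 2 vowels. The stems with 2 vowels (rokbir → rokbiren, tuwaw → tuwawen, wovew → wovewen) add -en.
The other pattern: stems with 1 vowel add -ob.
So rutew → rutewen.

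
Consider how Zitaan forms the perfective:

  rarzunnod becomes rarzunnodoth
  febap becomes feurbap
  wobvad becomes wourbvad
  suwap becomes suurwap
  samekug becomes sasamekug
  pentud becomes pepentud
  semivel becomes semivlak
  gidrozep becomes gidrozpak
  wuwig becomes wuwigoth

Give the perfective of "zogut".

zozogut

pentud and wobvad both end in -d yet inflect differently (pepentud, wourbvad), so the final letter is not what conditions the rule; the last vowel is.
"zogut" has last vowel 'u'. The stems whose last vowel is 'u' (samekug → sasamekug, pentud → pepentud) repeat the first consonant+vowel as a prefix.
So zogut → zozogut.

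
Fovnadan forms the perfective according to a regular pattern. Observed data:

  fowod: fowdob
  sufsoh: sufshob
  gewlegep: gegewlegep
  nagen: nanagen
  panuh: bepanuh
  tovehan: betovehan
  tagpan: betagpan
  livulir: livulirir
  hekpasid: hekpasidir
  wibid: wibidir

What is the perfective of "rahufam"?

sufsoh and panuh both end in -h yet inflect differently (sufshob, bepanuh), so the final letter is not what conditions the rule; the last vowel is.
"rahufam" has last vowel 'a'. The stems whose last vowel is 'a' (tovehan → betovehan, tagpan → betagpan) add the prefix be-.
So rahufam → berahufam.

berahufam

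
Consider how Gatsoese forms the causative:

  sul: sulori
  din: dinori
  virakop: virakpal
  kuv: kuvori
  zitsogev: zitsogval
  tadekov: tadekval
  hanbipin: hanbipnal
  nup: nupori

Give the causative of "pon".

ponori

kuv and zitsogev both end in -v yet inflect differently (kuvori, zitsogval), so the final letter is not what conditions the rule; the number of vowels is.
"pon" has 1 vowel. The stems with 1 vowel (din → dinori, kuv → kuvori, sul → sulori) add -ori.
The other pattern: stems with 3 vowels delete the last vowel and add -al.
So pon → ponori.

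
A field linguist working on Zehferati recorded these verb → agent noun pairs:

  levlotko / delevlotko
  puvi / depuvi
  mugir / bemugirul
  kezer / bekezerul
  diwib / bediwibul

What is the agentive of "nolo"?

denolo

puvi and mugir both have last vowel 'i' yet inflect differently (depuvi, bemugirul), so the last vowel is not what conditions the rule; whether the stem ends in a vowel or a consonant is.
"nolo" ends in a vowel. The stems ending in a vowel (levlotko → delevlotko, puvi → depuvi) add the prefix de-.
The other pattern: stems ending in a consonant add be- … -ul around the stem.
So nolo → denolo.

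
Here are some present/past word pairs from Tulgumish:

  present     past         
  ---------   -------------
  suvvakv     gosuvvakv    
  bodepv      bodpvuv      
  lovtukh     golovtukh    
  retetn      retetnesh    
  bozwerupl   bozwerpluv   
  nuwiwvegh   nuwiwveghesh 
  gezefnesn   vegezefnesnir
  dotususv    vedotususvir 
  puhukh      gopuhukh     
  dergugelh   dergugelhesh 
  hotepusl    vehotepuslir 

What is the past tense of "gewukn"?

gogewukn

bodepv and suvvakv both end in -v yet inflect differently (bodpvuv, gosuvvakv), so the final letter is not what conditions the rule; the second-to-last letter is.
"gewukn" has second-to-last letter 'k'. The stems whose second-to-last letter is 'k' (suvvakv → gosuvvakv, lovtukh → golovtukh, puhukh → gopuhukh) add the prefix go-.
The other patterns: stems whose second-to-last letter is 'p' delete the last vowel and add -uv; stems whose second-to-last letter is 's' add ve- … -ir around the stem; stems whose second-to-last letter is 'g', 'l' or 't' add -esh.
So gewukn → gogewukn.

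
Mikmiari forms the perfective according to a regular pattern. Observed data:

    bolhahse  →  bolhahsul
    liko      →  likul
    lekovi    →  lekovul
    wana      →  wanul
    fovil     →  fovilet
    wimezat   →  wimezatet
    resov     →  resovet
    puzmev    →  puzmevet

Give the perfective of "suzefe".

wana and wimezat both have last vowel 'a' yet inflect differently (wanul, wimezatet), so the last vowel is not what conditions the rule; whether the stem ends in a vowel or a consonant is.
"suzefe" ends in a vowel. The stems ending in a vowel (liko → likul, bolhahse → bolhahsul, lekovi → lekovul) drop the final letter and add -ul.
So suzefe → suzeful.

suzeful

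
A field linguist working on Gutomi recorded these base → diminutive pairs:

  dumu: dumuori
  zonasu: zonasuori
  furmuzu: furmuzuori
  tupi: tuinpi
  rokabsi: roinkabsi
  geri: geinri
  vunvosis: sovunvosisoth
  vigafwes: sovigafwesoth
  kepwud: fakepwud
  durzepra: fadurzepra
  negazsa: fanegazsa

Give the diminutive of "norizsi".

noinrizsi

tupi and vunvosis both have last vowel 'i' yet inflect differently (tuinpi, sovunvosisoth), so the last vowel is not what conditions the rule; the final letter is.
"norizsi" ends in -i. The stems ending in -i (tupi → tuinpi, rokabsi → roinkabsi, geri → geinri) insert -in- after the first vowel.
So norizsi → noinrizsi.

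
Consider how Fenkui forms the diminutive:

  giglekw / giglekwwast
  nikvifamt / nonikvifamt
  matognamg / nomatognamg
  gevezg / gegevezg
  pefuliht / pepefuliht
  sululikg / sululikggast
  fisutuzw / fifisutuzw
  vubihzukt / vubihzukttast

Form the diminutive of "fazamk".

matognamg and sululikg both end in -g yet inflect differently (nomatognamg, sululikggast), so the final letter is not what conditions the rule; the second-to-last letter is.
"fazamk" has second-to-last letter 'm'. The stems whose second-to-last letter is 'm' (nikvifamt → nonikvifamt, matognamg → nomatognamg) add the prefix no-.
So fazamk → nofazamk.

nofazamk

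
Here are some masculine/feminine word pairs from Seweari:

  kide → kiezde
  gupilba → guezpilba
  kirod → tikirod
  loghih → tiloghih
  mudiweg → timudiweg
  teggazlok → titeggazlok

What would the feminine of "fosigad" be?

kide and mudiweg both have last vowel 'e' yet inflect differently (kiezde, timudiweg), so the last vowel is not what conditions the rule; whether the stem ends in a vowel or a consonant is.
"fosigad" ends in a consonant. The stems ending in a consonant (kirod → tikirod, loghih → tiloghih, mudiweg → timudiweg) add the prefix ti-.
The other pattern: stems ending in a vowel insert -ez- after the first vowel.
So fosigad → tifosigad.

tifosigad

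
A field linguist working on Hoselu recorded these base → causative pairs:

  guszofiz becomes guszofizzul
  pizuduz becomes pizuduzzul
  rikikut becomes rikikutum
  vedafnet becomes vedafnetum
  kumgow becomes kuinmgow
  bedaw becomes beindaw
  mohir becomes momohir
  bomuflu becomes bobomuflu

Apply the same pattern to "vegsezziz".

pizuduz and rikikut both have last vowel 'u' yet inflect differently (pizuduzzul, rikikutum), so the last vowel is not what conditions the rule; the final letter is.
"vegsezziz" ends in -z. The stems ending in -z (guszofiz → guszofizzul, pizuduz → pizuduzzul) double the final consonant and add -ul.
So vegsezziz → vegsezzizzul.

vegsezzizzul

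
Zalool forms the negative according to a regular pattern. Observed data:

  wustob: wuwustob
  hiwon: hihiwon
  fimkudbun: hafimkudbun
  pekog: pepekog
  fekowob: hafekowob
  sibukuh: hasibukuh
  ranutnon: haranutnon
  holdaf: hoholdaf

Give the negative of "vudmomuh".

"vudmomuh" has 3 vowels. The stems with 3 vowels (sibukuh → hasibukuh, fimkudbun → hafimkudbun, fekowob → hafekowob) add the prefix ha-.
So vudmomuh → havudmomuh.

havudmomuh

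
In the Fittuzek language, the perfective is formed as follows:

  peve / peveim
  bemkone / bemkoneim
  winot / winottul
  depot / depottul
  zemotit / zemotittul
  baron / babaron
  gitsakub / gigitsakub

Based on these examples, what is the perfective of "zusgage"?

winot and baron both have last vowel 'o' yet inflect differently (winottul, babaron), so the last vowel is not what conditions the rule; the final letter is.
"zusgage" ends in -e. The stems ending in -e (peve → peveim, bemkone → bemkoneim) add -im.
So zusgage → zusgageim.

zusgageim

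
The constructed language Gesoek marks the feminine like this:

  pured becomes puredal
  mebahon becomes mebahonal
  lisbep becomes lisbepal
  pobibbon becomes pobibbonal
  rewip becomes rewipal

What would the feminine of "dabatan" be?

dabatanal

Every pair shown (pured → puredal, mebahon → mebahonal, lisbep → lisbepal, …) follows the same rule: add -al.
So dabatan → dabatanal.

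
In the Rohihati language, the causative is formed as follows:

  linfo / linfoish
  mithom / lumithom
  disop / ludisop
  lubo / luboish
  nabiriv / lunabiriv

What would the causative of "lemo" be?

lemoish

lubo and mithom both have last vowel 'o' yet inflect differently (luboish, lumithom), so the last vowel is not what conditions the rule; the final letter is.
"lemo" ends in -o. The stems ending in -o (lubo → luboish, linfo → linfoish) add -ish.
The other pattern: stems ending in -m, -p or -v add the prefix lu-.
So lemo → lemoish.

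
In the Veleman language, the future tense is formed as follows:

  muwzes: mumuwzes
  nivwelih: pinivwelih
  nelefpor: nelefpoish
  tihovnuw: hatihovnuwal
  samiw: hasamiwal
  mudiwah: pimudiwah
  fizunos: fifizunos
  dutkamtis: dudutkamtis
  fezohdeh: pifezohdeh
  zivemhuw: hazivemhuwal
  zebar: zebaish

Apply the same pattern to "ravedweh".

piravedweh

muwzes and fezohdeh both have last vowel 'e' yet inflect differently (mumuwzes, pifezohdeh), so the last vowel is not what conditions the rule; the final letter is.
"ravedweh" ends in -h. The stems ending in -h (fezohdeh → pifezohdeh, nivwelih → pinivwelih, mudiwah → pimudiwah) add the prefix pi-.
The other patterns: stems ending in -s repeat the first consonant+vowel as a prefix; stems ending in -r drop the final letter and add -ish; stems ending in -w add ha- … -al around the stem.
So ravedweh → piravedweh.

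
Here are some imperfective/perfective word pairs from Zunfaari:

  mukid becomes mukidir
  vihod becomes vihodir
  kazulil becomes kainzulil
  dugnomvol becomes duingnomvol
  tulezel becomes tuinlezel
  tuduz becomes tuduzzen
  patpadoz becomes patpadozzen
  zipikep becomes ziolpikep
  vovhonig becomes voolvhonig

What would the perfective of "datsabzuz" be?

datsabzuzzen

"datsabzuz" ends in -z. The stems ending in -z (tuduz → tuduzzen, patpadoz → patpadozzen) double the final consonant and add -en.
The other patterns: stems ending in -d add -ir; stems ending in -l insert -in- after the first vowel; stems ending in -g or -p insert -ol- after the first vowel.
So datsabzuz → datsabzuzzen.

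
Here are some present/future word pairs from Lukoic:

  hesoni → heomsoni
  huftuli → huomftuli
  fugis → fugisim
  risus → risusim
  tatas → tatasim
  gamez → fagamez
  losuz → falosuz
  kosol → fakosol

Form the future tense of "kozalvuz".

fakozalvuz

hesoni and fugis both have last vowel 'i' yet inflect differently (heomsoni, fugisim), so the last vowel is not what conditions the rule; the final letter is.
"kozalvuz" ends in -z. The stems ending in -z (gamez → fagamez, losuz → falosuz) add the prefix fa-.
So kozalvuz → fakozalvuz.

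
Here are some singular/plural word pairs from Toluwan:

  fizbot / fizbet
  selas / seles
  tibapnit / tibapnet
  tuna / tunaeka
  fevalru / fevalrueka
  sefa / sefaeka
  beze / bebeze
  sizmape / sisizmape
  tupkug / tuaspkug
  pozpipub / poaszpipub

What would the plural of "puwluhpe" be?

"puwluhpe" ends in -e. The stems ending in -e (beze → bebeze, sizmape → sisizmape) repeat the first consonant+vowel as a prefix.
So puwluhpe → pupuwluhpe.

pupuwluhpe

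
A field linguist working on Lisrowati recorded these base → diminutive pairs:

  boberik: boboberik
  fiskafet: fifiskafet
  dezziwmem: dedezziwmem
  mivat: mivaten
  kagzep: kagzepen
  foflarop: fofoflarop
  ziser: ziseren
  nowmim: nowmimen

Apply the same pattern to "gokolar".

gogokolar

nowmim and dezziwmem both end in -m yet inflect differently (nowmimen, dedezziwmem), so the final letter is not what conditions the rule; the number of vowels is.
"gokolar" has 3 vowels. The stems with 3 vowels (boberik → boboberik, dezziwmem → dedezziwmem, fiskafet → fifiskafet) repeat the first consonant+vowel as a prefix.
The other pattern: stems with 2 vowels add -en.
So gokolar → gogokolar.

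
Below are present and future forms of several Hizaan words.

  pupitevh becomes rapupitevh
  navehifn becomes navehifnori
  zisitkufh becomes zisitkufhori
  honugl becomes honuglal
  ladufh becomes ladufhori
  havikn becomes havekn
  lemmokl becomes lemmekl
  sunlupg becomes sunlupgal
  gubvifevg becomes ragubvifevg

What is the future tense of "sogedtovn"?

rasogedtovn

pupitevh and ladufh both end in -h yet inflect differently (rapupitevh, ladufhori), so the final letter is not what conditions the rule; the second-to-last letter is.
"sogedtovn" has second-to-last letter 'v'. The stems whose second-to-last letter is 'v' (pupitevh → rapupitevh, gubvifevg → ragubvifevg) add the prefix ra-.
The other patterns: stems whose second-to-last letter is 'f' add -ori; stems whose second-to-last letter is 'k' change the last vowel to 'e'; stems whose second-to-last letter is 'g' or 'p' add -al.
So sogedtovn → rasogedtovn.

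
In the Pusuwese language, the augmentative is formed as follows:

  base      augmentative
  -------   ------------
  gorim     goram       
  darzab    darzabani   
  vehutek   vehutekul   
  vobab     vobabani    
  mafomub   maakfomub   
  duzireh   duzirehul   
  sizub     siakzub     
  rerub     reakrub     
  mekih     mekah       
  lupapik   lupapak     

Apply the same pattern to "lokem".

lokemul

sizub and darzab both end in -b yet inflect differently (siakzub, darzabani), so the final letter is not what conditions the rule; the last vowel is.
"lokem" has last vowel 'e'. The stems whose last vowel is 'e' (vehutek → vehutekul, duzireh → duzirehul) add -ul.
So lokem → lokemul.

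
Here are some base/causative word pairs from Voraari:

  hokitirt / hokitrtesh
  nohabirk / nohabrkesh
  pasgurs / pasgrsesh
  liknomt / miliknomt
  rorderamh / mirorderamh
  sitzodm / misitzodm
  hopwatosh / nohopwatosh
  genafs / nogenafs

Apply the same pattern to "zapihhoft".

"zapihhoft" has second-to-last letter 'f'. The one such stem in the data (genafs → nogenafs) adds the prefix no-, so the same rule applies.
The other patterns: stems whose second-to-last letter is 'r' delete the last vowel and add -esh; stems whose second-to-last letter is 'd' or 'm' add the prefix mi-.
So zapihhoft → nozapihhoft.

nozapihhoft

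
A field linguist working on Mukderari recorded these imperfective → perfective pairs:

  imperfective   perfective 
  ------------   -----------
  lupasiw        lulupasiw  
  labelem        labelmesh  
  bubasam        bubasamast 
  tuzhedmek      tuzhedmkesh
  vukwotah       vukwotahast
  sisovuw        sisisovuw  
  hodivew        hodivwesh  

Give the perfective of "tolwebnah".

tolwebnahast

labelem and bubasam both end in -m yet inflect differently (labelmesh, bubasamast), so the final letter is not what conditions the rule; the last vowel is.
"tolwebnah" has last vowel 'a'. The stems whose last vowel is 'a' (vukwotah → vukwotahast, bubasam → bubasamast) add -ast.
The other patterns: stems whose last vowel is 'e' delete the last vowel and add -esh; stems whose last vowel is 'i' or 'u' repeat the first consonant+vowel as a prefix.
So tolwebnah → tolwebnahast.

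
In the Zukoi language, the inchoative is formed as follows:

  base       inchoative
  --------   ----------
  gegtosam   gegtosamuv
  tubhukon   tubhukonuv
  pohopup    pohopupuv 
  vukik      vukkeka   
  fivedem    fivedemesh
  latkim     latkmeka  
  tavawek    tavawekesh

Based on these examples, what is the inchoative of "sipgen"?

sipgenesh

vukik and tavawek both end in -k yet inflect differently (vukkeka, tavawekesh), so the final letter is not what conditions the rule; the last vowel is.
"sipgen" has last vowel 'e'. The stems whose last vowel is 'e' (tavawek → tavawekesh, fivedem → fivedemesh) add -esh.
The other patterns: stems whose last vowel is 'i' delete the last vowel and add -eka; stems whose last vowel is 'a', 'o' or 'u' add -uv.
So sipgen → sipgenesh.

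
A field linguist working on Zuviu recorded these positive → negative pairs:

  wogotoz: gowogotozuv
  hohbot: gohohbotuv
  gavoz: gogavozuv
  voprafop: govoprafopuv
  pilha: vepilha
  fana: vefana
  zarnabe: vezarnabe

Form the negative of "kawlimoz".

gokawlimozuv

hohbot and pilha both have 2 vowels yet inflect differently (gohohbotuv, vepilha), so the number of vowels is not what conditions the rule; whether the stem ends in a vowel or a consonant is.
"kawlimoz" ends in a consonant. The stems ending in a consonant (wogotoz → gowogotozuv, hohbot → gohohbotuv, gavoz → gogavozuv) add go- … -uv around the stem.
The other pattern: stems ending in a vowel add the prefix ve-.
So kawlimoz → gokawlimozuv.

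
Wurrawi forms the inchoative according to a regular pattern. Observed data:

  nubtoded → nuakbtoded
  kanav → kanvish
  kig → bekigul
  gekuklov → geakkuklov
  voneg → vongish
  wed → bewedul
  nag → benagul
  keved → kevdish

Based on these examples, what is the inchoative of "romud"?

wed and keved both end in -d yet inflect differently (bewedul, kevdish), so the final letter is not what conditions the rule; the number of vowels is.
"romud" has 2 vowels. The stems with 2 vowels (kanav → kanvish, keved → kevdish, voneg → vongish) delete the last vowel and add -ish.
So romud → romdish.

romdish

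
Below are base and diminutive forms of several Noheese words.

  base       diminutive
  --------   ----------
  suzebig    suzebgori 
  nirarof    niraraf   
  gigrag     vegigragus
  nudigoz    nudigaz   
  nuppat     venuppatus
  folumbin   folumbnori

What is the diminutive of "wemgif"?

suzebig and gigrag both end in -g yet inflect differently (suzebgori, vegigragus), so the final letter is not what conditions the rule; the last vowel is.
"wemgif" has last vowel 'i'. The stems whose last vowel is 'i' (suzebig → suzebgori, folumbin → folumbnori) delete the last vowel and add -ori.
So wemgif → wemgfori.

wemgfori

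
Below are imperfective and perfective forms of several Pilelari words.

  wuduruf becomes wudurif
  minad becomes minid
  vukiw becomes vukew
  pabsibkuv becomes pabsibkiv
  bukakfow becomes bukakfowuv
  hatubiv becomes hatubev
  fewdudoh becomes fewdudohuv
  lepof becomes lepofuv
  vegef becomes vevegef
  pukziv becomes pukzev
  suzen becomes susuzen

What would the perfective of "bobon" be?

bobonuv

vukiw and bukakfow both end in -w yet inflect differently (vukew, bukakfowuv), so the final letter is not what conditions the rule; the last vowel is.
"bobon" has last vowel 'o'. The stems whose last vowel is 'o' (bukakfow → bukakfowuv, fewdudoh → fewdudohuv, lepof → lepofuv) add -uv.
The other patterns: stems whose last vowel is 'i' change the last vowel to 'e'; stems whose last vowel is 'e' repeat the first consonant+vowel as a prefix; stems whose last vowel is 'a' or 'u' change the last vowel to 'i'.
So bobon → bobonuv.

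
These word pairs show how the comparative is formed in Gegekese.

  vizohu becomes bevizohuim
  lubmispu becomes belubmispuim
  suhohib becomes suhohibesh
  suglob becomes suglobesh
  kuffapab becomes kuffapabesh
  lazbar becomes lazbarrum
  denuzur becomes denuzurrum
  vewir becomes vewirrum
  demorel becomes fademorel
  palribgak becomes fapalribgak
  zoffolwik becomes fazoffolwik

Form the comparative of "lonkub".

lonkubesh

kuffapab and lazbar both have last vowel 'a' yet inflect differently (kuffapabesh, lazbarrum), so the last vowel is not what conditions the rule; the final letter is.
"lonkub" ends in -b. The stems ending in -b (suhohib → suhohibesh, suglob → suglobesh, kuffapab → kuffapabesh) add -esh.
So lonkub → lonkubesh.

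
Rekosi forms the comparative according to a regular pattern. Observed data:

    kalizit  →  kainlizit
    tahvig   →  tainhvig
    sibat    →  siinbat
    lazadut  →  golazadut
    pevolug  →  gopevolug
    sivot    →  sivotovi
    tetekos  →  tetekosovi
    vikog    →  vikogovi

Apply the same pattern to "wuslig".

wuinslig

kalizit and lazadut both end in -t yet inflect differently (kainlizit, golazadut), so the final letter is not what conditions the rule; the last vowel is.
"wuslig" has last vowel 'i'. The stems whose last vowel is 'i' (kalizit → kainlizit, tahvig → tainhvig) insert -in- after the first vowel.
The other patterns: stems whose last vowel is 'u' add the prefix go-; stems whose last vowel is 'o' add -ovi.
So wuslig → wuinslig.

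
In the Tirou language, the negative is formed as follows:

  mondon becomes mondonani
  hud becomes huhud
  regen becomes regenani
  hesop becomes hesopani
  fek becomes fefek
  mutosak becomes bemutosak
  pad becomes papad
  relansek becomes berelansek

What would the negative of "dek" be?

"dek" has 1 vowel. The stems with 1 vowel (hud → huhud, pad → papad, fek → fefek) repeat the first consonant+vowel as a prefix.
The other patterns: stems with 2 vowels add -ani; stems with 3 vowels add the prefix be-.
So dek → dedek.

dedek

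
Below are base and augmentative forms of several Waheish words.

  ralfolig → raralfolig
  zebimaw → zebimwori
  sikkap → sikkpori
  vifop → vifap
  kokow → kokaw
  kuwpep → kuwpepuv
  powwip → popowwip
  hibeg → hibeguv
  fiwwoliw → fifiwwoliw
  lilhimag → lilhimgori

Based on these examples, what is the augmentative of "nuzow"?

nuzaw

kuwpep and vifop both end in -p yet inflect differently (kuwpepuv, vifap), so the final letter is not what conditions the rule; the last vowel is.
"nuzow" has last vowel 'o'. The stems whose last vowel is 'o' (vifop → vifap, kokow → kokaw) change the last vowel to 'a'.
So nuzow → nuzaw.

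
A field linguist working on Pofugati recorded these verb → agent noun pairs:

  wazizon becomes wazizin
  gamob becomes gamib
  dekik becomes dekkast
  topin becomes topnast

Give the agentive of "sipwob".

sipwib

"sipwob" has last vowel 'o'. The stems whose last vowel is 'o' (wazizon → wazizin, gamob → gamib) change the last vowel to 'i'.
So sipwob → sipwib.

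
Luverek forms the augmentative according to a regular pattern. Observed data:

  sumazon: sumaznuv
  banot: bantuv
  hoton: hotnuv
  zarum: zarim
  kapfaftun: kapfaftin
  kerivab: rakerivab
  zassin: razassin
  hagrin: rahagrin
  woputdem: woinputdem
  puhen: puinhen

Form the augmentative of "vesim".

ravesim

sumazon and kapfaftun both end in -n yet inflect differently (sumaznuv, kapfaftin), so the final letter is not what conditions the rule; the last vowel is.
"vesim" has last vowel 'i'. The stems whose last vowel is 'i' (zassin → razassin, hagrin → rahagrin) add the prefix ra-.
The other patterns: stems whose last vowel is 'o' delete the last vowel and add -uv; stems whose last vowel is 'u' change the last vowel to 'i'; stems whose last vowel is 'e' insert -in- after the first vowel.
So vesim → ravesim.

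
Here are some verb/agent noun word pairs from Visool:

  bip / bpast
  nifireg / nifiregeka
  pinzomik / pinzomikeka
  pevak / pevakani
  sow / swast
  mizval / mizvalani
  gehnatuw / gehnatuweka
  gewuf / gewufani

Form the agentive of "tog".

tgast

pevak and pinzomik both end in -k yet inflect differently (pevakani, pinzomikeka), so the final letter is not what conditions the rule; the number of vowels is.
"tog" has 1 vowel. The stems with 1 vowel (bip → bpast, sow → swast) delete the last vowel and add -ast.
The other patterns: stems with 2 vowels add -ani; stems with 3 vowels add -eka.
So tog → tgast.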